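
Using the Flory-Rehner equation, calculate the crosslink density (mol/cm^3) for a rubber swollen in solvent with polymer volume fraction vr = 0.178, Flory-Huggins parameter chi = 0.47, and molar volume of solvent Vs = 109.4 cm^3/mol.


ln(1 - vr) = ln(1 - 0.178) = -0.1960
Numerator = -((-0.1960) + 0.178 + 0.47 * 0.178^2) = 0.0031
Denominator = 109.4 * (0.178^(1/3) - 0.178/2) = 51.8034
nu = 0.0031 / 51.8034 = 6.0293e-05 mol/cm^3

6.0293e-05 mol/cm^3


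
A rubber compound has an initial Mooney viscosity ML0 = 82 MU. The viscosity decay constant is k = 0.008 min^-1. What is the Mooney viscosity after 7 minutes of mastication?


ML = ML0 * exp(-k * t)
ML = 82 * exp(-0.008 * 7)
ML = 82 * 0.9455
ML = 77.53 MU

77.53 MU


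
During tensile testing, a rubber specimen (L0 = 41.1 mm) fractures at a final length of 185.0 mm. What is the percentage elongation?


Elongation = (Lf - L0) / L0 * 100
= (185.0 - 41.1) / 41.1 * 100
= 143.9 / 41.1 * 100
= 350.1%

350.1%


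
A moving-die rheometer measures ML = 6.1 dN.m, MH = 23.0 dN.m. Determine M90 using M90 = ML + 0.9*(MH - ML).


M90 = ML + 0.9 * (MH - ML)
M90 = 6.1 + 0.9 * (23.0 - 6.1)
M90 = 6.1 + 0.9 * 16.9
M90 = 21.31 dN.m

21.31 dN.m


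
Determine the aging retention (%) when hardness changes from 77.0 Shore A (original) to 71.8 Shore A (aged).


Retention = aged / original * 100
= 71.8 / 77.0 * 100
= 93.2%

93.2%


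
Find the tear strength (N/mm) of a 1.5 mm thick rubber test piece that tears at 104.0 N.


Tear strength = force / thickness
= 104.0 / 1.5
= 69.33 N/mm

69.33 N/mm


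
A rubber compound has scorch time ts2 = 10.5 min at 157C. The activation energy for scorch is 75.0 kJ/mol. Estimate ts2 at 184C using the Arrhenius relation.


Convert temperatures: T1 = 157 + 273.15 = 430.15 K, T2 = 184 + 273.15 = 457.15 K
ts2_new = 10.5 * exp(75000 / 8.314 * (1/457.15 - 1/430.15))
1/T2 - 1/T1 = -1.3730e-04
ts2_new = 3.04 min

3.04 min


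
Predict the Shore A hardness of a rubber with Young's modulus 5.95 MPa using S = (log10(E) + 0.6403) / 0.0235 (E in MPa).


log10(E) = 0.0235*S - 0.6403  =>  S = (log10(E) + 0.6403) / 0.0235
log10(5.95) = 0.774517
S = (0.774517 + 0.6403) / 0.0235 = 1.414817 / 0.0235
S = 60.2

Shore A = 60.2


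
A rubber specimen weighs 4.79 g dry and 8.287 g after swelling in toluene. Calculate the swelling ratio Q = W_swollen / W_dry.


Q = W_swollen / W_dry
Q = 8.287 / 4.79
Q = 1.73

Q = 1.73


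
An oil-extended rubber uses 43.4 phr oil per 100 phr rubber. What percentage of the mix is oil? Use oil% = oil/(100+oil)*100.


Oil % = oil / (100 + oil) * 100
= 43.4 / (100 + 43.4) * 100
= 43.4 / 143.4 * 100
= 30.26%

30.26%


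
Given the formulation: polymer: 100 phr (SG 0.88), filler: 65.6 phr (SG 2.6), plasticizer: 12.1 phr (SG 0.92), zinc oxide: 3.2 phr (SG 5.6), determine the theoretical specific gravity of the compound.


Sum of weights = 180.9
Volume contributions:
  polymer: 100/0.88 = 113.6364
  filler: 65.6/2.6 = 25.2308
  plasticizer: 12.1/0.92 = 13.1522
  zinc oxide: 3.2/5.6 = 0.5714
Sum of volumes = 152.5907
SG = 180.9 / 152.5907 = 1.186

SG = 1.186


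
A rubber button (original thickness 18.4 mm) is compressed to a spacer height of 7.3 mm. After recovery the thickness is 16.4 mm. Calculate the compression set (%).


CS = (t0 - recovered) / (t0 - ts) * 100
= (18.4 - 16.4) / (18.4 - 7.3) * 100
= 2.0 / 11.1 * 100
= 18.0%

18.0%


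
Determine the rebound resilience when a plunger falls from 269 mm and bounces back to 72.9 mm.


Resilience = h_rebound / h_drop * 100
= 72.9 / 269 * 100
= 27.1%

27.1%


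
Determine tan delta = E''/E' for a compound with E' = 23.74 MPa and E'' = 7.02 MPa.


tan delta = E'' / E'
= 7.02 / 23.74
= 0.2957

tan delta = 0.2957


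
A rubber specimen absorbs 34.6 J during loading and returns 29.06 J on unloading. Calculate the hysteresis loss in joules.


Hysteresis loss = loading - unloading
= 34.6 - 29.06
= 5.54 J

5.54 J


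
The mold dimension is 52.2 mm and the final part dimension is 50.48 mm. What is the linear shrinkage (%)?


Shrinkage = (mold - part) / mold * 100
= (52.2 - 50.48) / 52.2 * 100
= 1.72 / 52.2 * 100
= 3.3%

3.3%


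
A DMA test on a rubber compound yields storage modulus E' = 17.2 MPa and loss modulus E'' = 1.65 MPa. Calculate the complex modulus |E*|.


|E*| = sqrt(E'^2 + E''^2)
= sqrt(17.2^2 + 1.65^2)
= sqrt(295.8400 + 2.7225)
= 17.279 MPa

17.279 MPa


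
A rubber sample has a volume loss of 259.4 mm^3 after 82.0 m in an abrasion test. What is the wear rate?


Rate = volume_loss / distance
= 259.4 / 82.0
= 3.163 mm^3/m

3.163 mm^3/m


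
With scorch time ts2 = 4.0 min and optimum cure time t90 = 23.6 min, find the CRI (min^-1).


CRI = 100 / (t90 - ts2)
= 100 / (23.6 - 4.0)
= 100 / 19.6
= 5.1 min^-1

5.1 min^-1


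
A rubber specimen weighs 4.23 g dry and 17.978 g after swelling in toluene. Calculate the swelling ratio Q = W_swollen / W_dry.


Q = W_swollen / W_dry
Q = 17.978 / 4.23
Q = 4.25

Q = 4.25


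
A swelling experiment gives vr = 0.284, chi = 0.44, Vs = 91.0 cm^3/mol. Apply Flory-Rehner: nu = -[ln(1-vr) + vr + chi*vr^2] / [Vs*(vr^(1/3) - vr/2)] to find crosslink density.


ln(1 - vr) = ln(1 - 0.284) = -0.3341
Numerator = -((-0.3341) + 0.284 + 0.44 * 0.284^2) = 0.0146
Denominator = 91.0 * (0.284^(1/3) - 0.284/2) = 46.8936
nu = 0.0146 / 46.8936 = 3.1105e-04 mol/cm^3

3.1105e-04 mol/cm^3


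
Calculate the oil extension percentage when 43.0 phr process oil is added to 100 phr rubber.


Oil % = oil / (100 + oil) * 100
= 43.0 / (100 + 43.0) * 100
= 43.0 / 143.0 * 100
= 30.07%

30.07%


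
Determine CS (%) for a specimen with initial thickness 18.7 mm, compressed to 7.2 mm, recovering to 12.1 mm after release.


CS = (t0 - recovered) / (t0 - ts) * 100
= (18.7 - 12.1) / (18.7 - 7.2) * 100
= 6.6 / 11.5 * 100
= 57.4%

57.4%


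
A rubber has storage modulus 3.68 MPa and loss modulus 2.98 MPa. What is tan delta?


tan delta = E'' / E'
= 2.98 / 3.68
= 0.8098

tan delta = 0.8098


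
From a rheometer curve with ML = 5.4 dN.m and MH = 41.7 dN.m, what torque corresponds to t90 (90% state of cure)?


M90 = ML + 0.9 * (MH - ML)
M90 = 5.4 + 0.9 * (41.7 - 5.4)
M90 = 5.4 + 0.9 * 36.3
M90 = 38.07 dN.m

38.07 dN.m


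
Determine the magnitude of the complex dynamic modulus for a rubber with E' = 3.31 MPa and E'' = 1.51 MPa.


|E*| = sqrt(E'^2 + E''^2)
= sqrt(3.31^2 + 1.51^2)
= sqrt(10.9561 + 2.2801)
= 3.638 MPa

3.638 MPa


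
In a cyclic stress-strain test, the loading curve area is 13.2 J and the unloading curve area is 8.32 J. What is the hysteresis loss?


Hysteresis loss = loading - unloading
= 13.2 - 8.32
= 4.88 J

4.88 J


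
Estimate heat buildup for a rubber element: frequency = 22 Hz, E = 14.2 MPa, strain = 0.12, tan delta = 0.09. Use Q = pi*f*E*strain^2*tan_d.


Q = pi * f * E * strain^2 * tan_d
= pi * 22 * 14.2 * 0.12^2 * 0.09
= pi * 22 * 14.2 * 0.0144 * 0.09
= 1.2719

Q = 1.2719


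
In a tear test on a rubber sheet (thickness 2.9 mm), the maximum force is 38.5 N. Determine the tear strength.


Tear strength = force / thickness
= 38.5 / 2.9
= 13.28 N/mm

13.28 N/mm


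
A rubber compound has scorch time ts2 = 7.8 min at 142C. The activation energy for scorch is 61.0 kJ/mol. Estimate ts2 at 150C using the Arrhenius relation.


Convert temperatures: T1 = 142 + 273.15 = 415.15 K, T2 = 150 + 273.15 = 423.15 K
ts2_new = 7.8 * exp(61000 / 8.314 * (1/423.15 - 1/415.15))
1/T2 - 1/T1 = -4.5540e-05
ts2_new = 5.58 min

5.58 min


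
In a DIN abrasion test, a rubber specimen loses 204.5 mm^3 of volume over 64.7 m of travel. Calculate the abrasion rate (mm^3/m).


Rate = volume_loss / distance
= 204.5 / 64.7
= 3.161 mm^3/m

3.161 mm^3/m


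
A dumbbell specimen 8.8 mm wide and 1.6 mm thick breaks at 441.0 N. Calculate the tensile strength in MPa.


Area = width * thickness = 8.8 * 1.6 = 14.08 mm^2
TS = force / area = 441.0 / 14.08 = 31.32 MPa

31.32 MPa


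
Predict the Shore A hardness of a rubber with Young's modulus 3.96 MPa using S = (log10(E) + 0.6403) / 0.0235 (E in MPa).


log10(E) = 0.0235*S - 0.6403  =>  S = (log10(E) + 0.6403) / 0.0235
log10(3.96) = 0.597695
S = (0.597695 + 0.6403) / 0.0235 = 1.237995 / 0.0235
S = 52.7

Shore A = 52.7


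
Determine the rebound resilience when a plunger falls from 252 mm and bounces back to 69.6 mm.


Resilience = h_rebound / h_drop * 100
= 69.6 / 252 * 100
= 27.6%

27.6%


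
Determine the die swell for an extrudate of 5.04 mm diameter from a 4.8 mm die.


Die swell ratio = D_extrudate / D_die
= 5.04 / 4.8
= 1.05

Die swell = 1.05


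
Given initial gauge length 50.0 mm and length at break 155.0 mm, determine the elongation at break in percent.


Elongation = (Lf - L0) / L0 * 100
= (155.0 - 50.0) / 50.0 * 100
= 105.0 / 50.0 * 100
= 210.0%

210.0%


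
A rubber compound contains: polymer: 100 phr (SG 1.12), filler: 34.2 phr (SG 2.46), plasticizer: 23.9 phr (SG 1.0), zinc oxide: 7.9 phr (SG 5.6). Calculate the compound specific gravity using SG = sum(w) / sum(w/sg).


Sum of weights = 166.0
Volume contributions:
  polymer: 100/1.12 = 89.2857
  filler: 34.2/2.46 = 13.9024
  plasticizer: 23.9/1.0 = 23.9000
  zinc oxide: 7.9/5.6 = 1.4107
Sum of volumes = 128.4989
SG = 166.0 / 128.4989 = 1.292

SG = 1.292


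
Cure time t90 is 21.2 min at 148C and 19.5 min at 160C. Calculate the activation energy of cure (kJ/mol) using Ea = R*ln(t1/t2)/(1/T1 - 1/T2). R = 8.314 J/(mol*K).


T1 = 421.15 K, T2 = 433.15 K
1/T1 - 1/T2 = 6.5782e-05
ln(t1/t2) = ln(21.2/19.5) = 0.0836
Ea = 8.314 * 0.0836 / 6.5782e-05 = 10564.3106 J/mol
Ea = 10.56 kJ/mol

10.56 kJ/mol


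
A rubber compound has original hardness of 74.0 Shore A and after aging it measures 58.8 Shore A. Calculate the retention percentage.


Retention = aged / original * 100
= 58.8 / 74.0 * 100
= 79.5%

79.5%


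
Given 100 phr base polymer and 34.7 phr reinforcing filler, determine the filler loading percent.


Filler % = filler / (rubber + filler) * 100
= 34.7 / (100 + 34.7) * 100
= 34.7 / 134.7 * 100
= 25.76%

25.76%


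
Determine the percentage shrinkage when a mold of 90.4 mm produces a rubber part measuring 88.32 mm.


Shrinkage = (mold - part) / mold * 100
= (90.4 - 88.32) / 90.4 * 100
= 2.08 / 90.4 * 100
= 2.3%

2.3%


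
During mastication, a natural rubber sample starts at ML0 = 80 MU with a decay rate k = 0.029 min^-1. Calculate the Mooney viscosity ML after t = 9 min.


ML = ML0 * exp(-k * t)
ML = 80 * exp(-0.029 * 9)
ML = 80 * 0.7703
ML = 61.62 MU

61.62 MU


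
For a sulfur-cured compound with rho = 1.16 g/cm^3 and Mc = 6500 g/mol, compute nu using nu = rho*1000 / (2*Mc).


nu = rho * 1000 / (2 * Mc)
nu = 1.16 * 1000 / (2 * 6500)
nu = 1160.0 / 13000
nu = 0.0892 mol/L

0.0892 mol/L


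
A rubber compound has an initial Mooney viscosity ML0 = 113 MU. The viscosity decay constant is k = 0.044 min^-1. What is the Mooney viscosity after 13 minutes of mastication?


ML = ML0 * exp(-k * t)
ML = 113 * exp(-0.044 * 13)
ML = 113 * 0.5644
ML = 63.78 MU

63.78 MU


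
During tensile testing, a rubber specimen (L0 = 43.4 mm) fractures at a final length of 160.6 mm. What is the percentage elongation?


Elongation = (Lf - L0) / L0 * 100
= (160.6 - 43.4) / 43.4 * 100
= 117.2 / 43.4 * 100
= 270.0%

270.0%


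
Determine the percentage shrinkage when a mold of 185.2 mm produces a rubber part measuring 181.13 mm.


Shrinkage = (mold - part) / mold * 100
= (185.2 - 181.13) / 185.2 * 100
= 4.07 / 185.2 * 100
= 2.2%

2.2%


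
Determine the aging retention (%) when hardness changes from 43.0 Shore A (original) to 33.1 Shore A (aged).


Retention = aged / original * 100
= 33.1 / 43.0 * 100
= 77.0%

77.0%


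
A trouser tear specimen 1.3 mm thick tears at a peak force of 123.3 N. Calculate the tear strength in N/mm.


Tear strength = force / thickness
= 123.3 / 1.3
= 94.85 N/mm

94.85 N/mm


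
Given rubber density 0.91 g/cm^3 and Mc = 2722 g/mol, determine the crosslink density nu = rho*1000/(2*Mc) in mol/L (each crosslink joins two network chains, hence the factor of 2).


nu = rho * 1000 / (2 * Mc)
nu = 0.91 * 1000 / (2 * 2722)
nu = 910.0 / 5444
nu = 0.1672 mol/L

0.1672 mol/L


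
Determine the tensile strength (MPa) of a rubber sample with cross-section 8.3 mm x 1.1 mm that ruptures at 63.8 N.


Area = width * thickness = 8.3 * 1.1 = 9.13 mm^2
TS = force / area = 63.8 / 9.13 = 6.99 MPa

6.99 MPa


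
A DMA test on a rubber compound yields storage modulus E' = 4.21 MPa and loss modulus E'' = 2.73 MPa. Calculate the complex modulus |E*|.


|E*| = sqrt(E'^2 + E''^2)
= sqrt(4.21^2 + 2.73^2)
= sqrt(17.7241 + 7.4529)
= 5.018 MPa

5.018 MPa


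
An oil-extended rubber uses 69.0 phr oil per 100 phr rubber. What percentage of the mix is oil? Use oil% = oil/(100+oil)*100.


Oil % = oil / (100 + oil) * 100
= 69.0 / (100 + 69.0) * 100
= 69.0 / 169.0 * 100
= 40.83%

40.83%


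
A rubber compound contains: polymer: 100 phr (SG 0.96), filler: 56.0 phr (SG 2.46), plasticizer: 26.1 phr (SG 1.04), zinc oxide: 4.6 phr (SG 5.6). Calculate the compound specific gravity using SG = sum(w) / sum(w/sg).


Sum of weights = 186.7
Volume contributions:
  polymer: 100/0.96 = 104.1667
  filler: 56.0/2.46 = 22.7642
  plasticizer: 26.1/1.04 = 25.0962
  zinc oxide: 4.6/5.6 = 0.8214
Sum of volumes = 152.8485
SG = 186.7 / 152.8485 = 1.221

SG = 1.221


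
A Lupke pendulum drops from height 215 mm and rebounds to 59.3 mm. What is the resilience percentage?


Resilience = h_rebound / h_drop * 100
= 59.3 / 215 * 100
= 27.6%

27.6%


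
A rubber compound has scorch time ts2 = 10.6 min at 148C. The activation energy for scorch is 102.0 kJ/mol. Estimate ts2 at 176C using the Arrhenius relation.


Convert temperatures: T1 = 148 + 273.15 = 421.15 K, T2 = 176 + 273.15 = 449.15 K
ts2_new = 10.6 * exp(102000 / 8.314 * (1/449.15 - 1/421.15))
1/T2 - 1/T1 = -1.4802e-04
ts2_new = 1.72 min

1.72 min


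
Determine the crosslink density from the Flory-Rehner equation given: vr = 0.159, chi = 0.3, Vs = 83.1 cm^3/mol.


ln(1 - vr) = ln(1 - 0.159) = -0.1732
Numerator = -((-0.1732) + 0.159 + 0.3 * 0.159^2) = 0.0066
Denominator = 83.1 * (0.159^(1/3) - 0.159/2) = 38.4130
nu = 0.0066 / 38.4130 = 1.7128e-04 mol/cm^3

1.7128e-04 mol/cm^3


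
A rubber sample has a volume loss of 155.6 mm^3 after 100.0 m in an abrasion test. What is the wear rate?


Rate = volume_loss / distance
= 155.6 / 100.0
= 1.556 mm^3/m

1.556 mm^3/m


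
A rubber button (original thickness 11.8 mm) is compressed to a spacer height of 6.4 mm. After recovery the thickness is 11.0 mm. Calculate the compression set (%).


CS = (t0 - recovered) / (t0 - ts) * 100
= (11.8 - 11.0) / (11.8 - 6.4) * 100
= 0.8 / 5.4 * 100
= 14.8%

14.8%


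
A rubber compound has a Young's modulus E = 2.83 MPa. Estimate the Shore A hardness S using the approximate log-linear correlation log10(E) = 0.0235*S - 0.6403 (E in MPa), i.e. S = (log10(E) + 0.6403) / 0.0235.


log10(E) = 0.0235*S - 0.6403  =>  S = (log10(E) + 0.6403) / 0.0235
log10(2.83) = 0.451786
S = (0.451786 + 0.6403) / 0.0235 = 1.092086 / 0.0235
S = 46.5

Shore A = 46.5


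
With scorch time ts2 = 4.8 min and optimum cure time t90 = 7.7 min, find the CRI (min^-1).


CRI = 100 / (t90 - ts2)
= 100 / (7.7 - 4.8)
= 100 / 2.9
= 34.48 min^-1

34.48 min^-1


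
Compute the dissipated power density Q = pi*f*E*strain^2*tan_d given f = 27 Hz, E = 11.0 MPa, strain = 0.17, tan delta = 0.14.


Q = pi * f * E * strain^2 * tan_d
= pi * 27 * 11.0 * 0.17^2 * 0.14
= pi * 27 * 11.0 * 0.0289 * 0.14
= 3.7751

Q = 3.7751


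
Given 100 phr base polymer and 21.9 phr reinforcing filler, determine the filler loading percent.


Filler % = filler / (rubber + filler) * 100
= 21.9 / (100 + 21.9) * 100
= 21.9 / 121.9 * 100
= 17.97%

17.97%


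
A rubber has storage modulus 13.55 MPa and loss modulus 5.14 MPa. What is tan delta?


tan delta = E'' / E'
= 5.14 / 13.55
= 0.3793

tan delta = 0.3793


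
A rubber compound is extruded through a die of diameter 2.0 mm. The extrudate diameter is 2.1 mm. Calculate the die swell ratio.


Die swell ratio = D_extrudate / D_die
= 2.1 / 2.0
= 1.05

Die swell = 1.05


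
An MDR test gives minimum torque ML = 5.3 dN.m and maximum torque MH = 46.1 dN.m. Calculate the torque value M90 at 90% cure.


M90 = ML + 0.9 * (MH - ML)
M90 = 5.3 + 0.9 * (46.1 - 5.3)
M90 = 5.3 + 0.9 * 40.8
M90 = 42.02 dN.m

42.02 dN.m


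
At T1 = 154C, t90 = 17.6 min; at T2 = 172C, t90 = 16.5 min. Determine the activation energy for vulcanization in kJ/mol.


T1 = 427.15 K, T2 = 445.15 K
1/T1 - 1/T2 = 9.4664e-05
ln(t1/t2) = ln(17.6/16.5) = 0.0645
Ea = 8.314 * 0.0645 / 9.4664e-05 = 5668.1758 J/mol
Ea = 5.67 kJ/mol

5.67 kJ/mol


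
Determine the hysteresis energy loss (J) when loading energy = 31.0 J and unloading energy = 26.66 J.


Hysteresis loss = loading - unloading
= 31.0 - 26.66
= 4.34 J

4.34 J


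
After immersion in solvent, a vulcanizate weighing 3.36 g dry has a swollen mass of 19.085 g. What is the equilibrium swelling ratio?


Q = W_swollen / W_dry
Q = 19.085 / 3.36
Q = 5.68

Q = 5.68


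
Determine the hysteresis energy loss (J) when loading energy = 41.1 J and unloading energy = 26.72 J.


Hysteresis loss = loading - unloading
= 41.1 - 26.72
= 14.38 J

14.38 J


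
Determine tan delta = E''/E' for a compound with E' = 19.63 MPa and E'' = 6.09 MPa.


tan delta = E'' / E'
= 6.09 / 19.63
= 0.3102

tan delta = 0.3102


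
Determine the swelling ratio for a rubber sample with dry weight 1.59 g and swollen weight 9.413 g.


Q = W_swollen / W_dry
Q = 9.413 / 1.59
Q = 5.92

Q = 5.92


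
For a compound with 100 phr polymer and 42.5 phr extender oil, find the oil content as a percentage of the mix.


Oil % = oil / (100 + oil) * 100
= 42.5 / (100 + 42.5) * 100
= 42.5 / 142.5 * 100
= 29.82%

29.82%


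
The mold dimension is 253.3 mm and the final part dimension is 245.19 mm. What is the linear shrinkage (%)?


Shrinkage = (mold - part) / mold * 100
= (253.3 - 245.19) / 253.3 * 100
= 8.11 / 253.3 * 100
= 3.2%

3.2%


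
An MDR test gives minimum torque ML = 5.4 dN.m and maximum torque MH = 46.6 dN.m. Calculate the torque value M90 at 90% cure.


M90 = ML + 0.9 * (MH - ML)
M90 = 5.4 + 0.9 * (46.6 - 5.4)
M90 = 5.4 + 0.9 * 41.2
M90 = 42.48 dN.m

42.48 dN.m


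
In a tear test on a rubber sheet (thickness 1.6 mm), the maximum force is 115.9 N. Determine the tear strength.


Tear strength = force / thickness
= 115.9 / 1.6
= 72.44 N/mm

72.44 N/mm


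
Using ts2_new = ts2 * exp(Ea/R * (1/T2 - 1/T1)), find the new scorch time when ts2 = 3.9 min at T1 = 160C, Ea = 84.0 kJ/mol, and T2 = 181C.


Convert temperatures: T1 = 160 + 273.15 = 433.15 K, T2 = 181 + 273.15 = 454.15 K
ts2_new = 3.9 * exp(84000 / 8.314 * (1/454.15 - 1/433.15))
1/T2 - 1/T1 = -1.0675e-04
ts2_new = 1.33 min

1.33 min


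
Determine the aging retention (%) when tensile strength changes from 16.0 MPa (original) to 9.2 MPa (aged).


Retention = aged / original * 100
= 9.2 / 16.0 * 100
= 57.5%

57.5%


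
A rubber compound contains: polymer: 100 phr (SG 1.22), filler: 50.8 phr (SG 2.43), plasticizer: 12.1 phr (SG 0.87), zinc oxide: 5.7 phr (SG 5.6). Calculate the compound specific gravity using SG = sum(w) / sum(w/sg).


Sum of weights = 168.6
Volume contributions:
  polymer: 100/1.22 = 81.9672
  filler: 50.8/2.43 = 20.9053
  plasticizer: 12.1/0.87 = 13.9080
  zinc oxide: 5.7/5.6 = 1.0179
Sum of volumes = 117.7985
SG = 168.6 / 117.7985 = 1.431

SG = 1.431


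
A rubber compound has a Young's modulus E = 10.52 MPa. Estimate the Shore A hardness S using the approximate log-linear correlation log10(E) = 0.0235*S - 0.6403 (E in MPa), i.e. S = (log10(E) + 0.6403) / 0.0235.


log10(E) = 0.0235*S - 0.6403  =>  S = (log10(E) + 0.6403) / 0.0235
log10(10.52) = 1.022016
S = (1.022016 + 0.6403) / 0.0235 = 1.662316 / 0.0235
S = 70.7

Shore A = 70.7


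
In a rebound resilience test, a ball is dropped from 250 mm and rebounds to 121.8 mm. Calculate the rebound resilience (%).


Resilience = h_rebound / h_drop * 100
= 121.8 / 250 * 100
= 48.7%

48.7%


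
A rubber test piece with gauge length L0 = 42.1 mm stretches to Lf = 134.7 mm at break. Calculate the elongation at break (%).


Elongation = (Lf - L0) / L0 * 100
= (134.7 - 42.1) / 42.1 * 100
= 92.6 / 42.1 * 100
= 220.0%

220.0%


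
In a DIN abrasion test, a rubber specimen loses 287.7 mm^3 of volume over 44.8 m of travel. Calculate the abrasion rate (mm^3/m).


Rate = volume_loss / distance
= 287.7 / 44.8
= 6.422 mm^3/m

6.422 mm^3/m


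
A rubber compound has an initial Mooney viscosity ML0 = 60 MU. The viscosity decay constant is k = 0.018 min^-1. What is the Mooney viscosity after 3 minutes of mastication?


ML = ML0 * exp(-k * t)
ML = 60 * exp(-0.018 * 3)
ML = 60 * 0.9474
ML = 56.85 MU

56.85 MU


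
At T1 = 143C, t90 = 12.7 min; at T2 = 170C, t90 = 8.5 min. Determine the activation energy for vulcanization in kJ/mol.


T1 = 416.15 K, T2 = 443.15 K
1/T1 - 1/T2 = 1.4641e-04
ln(t1/t2) = ln(12.7/8.5) = 0.4015
Ea = 8.314 * 0.4015 / 1.4641e-04 = 22801.9093 J/mol
Ea = 22.8 kJ/mol

22.8 kJ/mol


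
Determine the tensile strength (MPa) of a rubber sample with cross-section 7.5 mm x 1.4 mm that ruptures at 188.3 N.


Area = width * thickness = 7.5 * 1.4 = 10.5 mm^2
TS = force / area = 188.3 / 10.5 = 17.93 MPa

17.93 MPa


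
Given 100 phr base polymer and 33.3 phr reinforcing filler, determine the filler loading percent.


Filler % = filler / (rubber + filler) * 100
= 33.3 / (100 + 33.3) * 100
= 33.3 / 133.3 * 100
= 24.98%

24.98%


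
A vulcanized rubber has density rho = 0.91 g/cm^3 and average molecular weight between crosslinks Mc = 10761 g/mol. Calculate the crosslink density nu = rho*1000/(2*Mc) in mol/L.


nu = rho * 1000 / (2 * Mc)
nu = 0.91 * 1000 / (2 * 10761)
nu = 910.0 / 21522
nu = 0.0423 mol/L

0.0423 mol/L


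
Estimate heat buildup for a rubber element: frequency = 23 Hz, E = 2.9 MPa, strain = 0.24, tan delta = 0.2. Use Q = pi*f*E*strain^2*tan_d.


Q = pi * f * E * strain^2 * tan_d
= pi * 23 * 2.9 * 0.24^2 * 0.2
= pi * 23 * 2.9 * 0.0576 * 0.2
= 2.4139

Q = 2.4139


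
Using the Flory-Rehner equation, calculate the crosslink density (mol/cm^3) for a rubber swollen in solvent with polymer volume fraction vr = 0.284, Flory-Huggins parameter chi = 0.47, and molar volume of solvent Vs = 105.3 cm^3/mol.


ln(1 - vr) = ln(1 - 0.284) = -0.3341
Numerator = -((-0.3341) + 0.284 + 0.47 * 0.284^2) = 0.0122
Denominator = 105.3 * (0.284^(1/3) - 0.284/2) = 54.2625
nu = 0.0122 / 54.2625 = 2.2422e-04 mol/cm^3

2.2422e-04 mol/cm^3


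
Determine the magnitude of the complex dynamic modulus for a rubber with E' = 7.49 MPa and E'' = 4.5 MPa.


|E*| = sqrt(E'^2 + E''^2)
= sqrt(7.49^2 + 4.5^2)
= sqrt(56.1001 + 20.2500)
= 8.738 MPa

8.738 MPa


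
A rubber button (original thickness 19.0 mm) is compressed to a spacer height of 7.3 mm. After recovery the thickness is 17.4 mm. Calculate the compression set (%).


CS = (t0 - recovered) / (t0 - ts) * 100
= (19.0 - 17.4) / (19.0 - 7.3) * 100
= 1.6 / 11.7 * 100
= 13.7%

13.7%


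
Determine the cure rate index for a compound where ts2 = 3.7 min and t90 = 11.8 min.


CRI = 100 / (t90 - ts2)
= 100 / (11.8 - 3.7)
= 100 / 8.1
= 12.35 min^-1

12.35 min^-1


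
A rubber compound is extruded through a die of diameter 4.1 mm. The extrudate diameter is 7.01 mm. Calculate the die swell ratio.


Die swell ratio = D_extrudate / D_die
= 7.01 / 4.1
= 1.71

Die swell = 1.71


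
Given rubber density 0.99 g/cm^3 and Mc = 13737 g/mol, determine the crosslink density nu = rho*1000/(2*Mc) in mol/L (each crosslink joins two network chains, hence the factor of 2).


nu = rho * 1000 / (2 * Mc)
nu = 0.99 * 1000 / (2 * 13737)
nu = 990.0 / 27474
nu = 0.0360 mol/L

0.0360 mol/L


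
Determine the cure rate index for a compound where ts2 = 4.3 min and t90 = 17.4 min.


CRI = 100 / (t90 - ts2)
= 100 / (17.4 - 4.3)
= 100 / 13.1
= 7.63 min^-1

7.63 min^-1


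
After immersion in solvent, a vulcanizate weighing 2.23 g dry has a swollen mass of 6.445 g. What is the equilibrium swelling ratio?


Q = W_swollen / W_dry
Q = 6.445 / 2.23
Q = 2.89

Q = 2.89


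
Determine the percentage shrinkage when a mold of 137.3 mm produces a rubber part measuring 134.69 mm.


Shrinkage = (mold - part) / mold * 100
= (137.3 - 134.69) / 137.3 * 100
= 2.61 / 137.3 * 100
= 1.9%

1.9%


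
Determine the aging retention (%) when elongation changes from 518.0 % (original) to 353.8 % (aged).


Retention = aged / original * 100
= 353.8 / 518.0 * 100
= 68.3%

68.3%


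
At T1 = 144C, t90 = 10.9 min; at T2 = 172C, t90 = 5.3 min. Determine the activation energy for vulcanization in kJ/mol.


T1 = 417.15 K, T2 = 445.15 K
1/T1 - 1/T2 = 1.5079e-04
ln(t1/t2) = ln(10.9/5.3) = 0.7211
Ea = 8.314 * 0.7211 / 1.5079e-04 = 39757.5479 J/mol
Ea = 39.76 kJ/mol

39.76 kJ/mol


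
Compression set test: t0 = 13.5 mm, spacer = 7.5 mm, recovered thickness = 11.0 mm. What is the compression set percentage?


CS = (t0 - recovered) / (t0 - ts) * 100
= (13.5 - 11.0) / (13.5 - 7.5) * 100
= 2.5 / 6.0 * 100
= 41.7%

41.7%


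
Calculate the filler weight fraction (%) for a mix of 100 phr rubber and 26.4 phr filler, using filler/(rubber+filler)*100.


Filler % = filler / (rubber + filler) * 100
= 26.4 / (100 + 26.4) * 100
= 26.4 / 126.4 * 100
= 20.89%

20.89%


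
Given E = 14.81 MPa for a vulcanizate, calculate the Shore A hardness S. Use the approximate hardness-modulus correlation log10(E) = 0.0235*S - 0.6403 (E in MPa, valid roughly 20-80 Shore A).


log10(E) = 0.0235*S - 0.6403  =>  S = (log10(E) + 0.6403) / 0.0235
log10(14.81) = 1.170555
S = (1.170555 + 0.6403) / 0.0235 = 1.810855 / 0.0235
S = 77.1

Shore A = 77.1


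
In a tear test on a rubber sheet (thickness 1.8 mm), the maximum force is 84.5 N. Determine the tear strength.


Tear strength = force / thickness
= 84.5 / 1.8
= 46.94 N/mm

46.94 N/mm


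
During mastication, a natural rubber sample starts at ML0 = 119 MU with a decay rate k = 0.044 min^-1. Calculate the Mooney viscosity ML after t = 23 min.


ML = ML0 * exp(-k * t)
ML = 119 * exp(-0.044 * 23)
ML = 119 * 0.3635
ML = 43.26 MU

43.26 MU


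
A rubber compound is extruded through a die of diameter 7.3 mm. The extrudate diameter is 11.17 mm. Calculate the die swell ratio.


Die swell ratio = D_extrudate / D_die
= 11.17 / 7.3
= 1.53

Die swell = 1.53


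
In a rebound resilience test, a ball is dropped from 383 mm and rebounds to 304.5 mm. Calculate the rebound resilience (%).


Resilience = h_rebound / h_drop * 100
= 304.5 / 383 * 100
= 79.5%

79.5%


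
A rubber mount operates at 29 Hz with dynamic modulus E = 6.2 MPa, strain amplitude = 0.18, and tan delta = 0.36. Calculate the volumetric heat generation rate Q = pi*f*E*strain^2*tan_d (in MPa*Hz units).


Q = pi * f * E * strain^2 * tan_d
= pi * 29 * 6.2 * 0.18^2 * 0.36
= pi * 29 * 6.2 * 0.0324 * 0.36
= 6.5885

Q = 6.5885


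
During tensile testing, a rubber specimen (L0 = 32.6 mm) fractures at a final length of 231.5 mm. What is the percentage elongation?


Elongation = (Lf - L0) / L0 * 100
= (231.5 - 32.6) / 32.6 * 100
= 198.9 / 32.6 * 100
= 610.1%

610.1%


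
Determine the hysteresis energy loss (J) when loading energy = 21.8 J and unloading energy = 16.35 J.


Hysteresis loss = loading - unloading
= 21.8 - 16.35
= 5.45 J

5.45 J


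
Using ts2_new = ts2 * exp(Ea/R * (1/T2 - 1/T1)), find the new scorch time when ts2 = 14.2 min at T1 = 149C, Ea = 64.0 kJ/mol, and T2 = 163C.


Convert temperatures: T1 = 149 + 273.15 = 422.15 K, T2 = 163 + 273.15 = 436.15 K
ts2_new = 14.2 * exp(64000 / 8.314 * (1/436.15 - 1/422.15))
1/T2 - 1/T1 = -7.6037e-05
ts2_new = 7.91 min

7.91 min


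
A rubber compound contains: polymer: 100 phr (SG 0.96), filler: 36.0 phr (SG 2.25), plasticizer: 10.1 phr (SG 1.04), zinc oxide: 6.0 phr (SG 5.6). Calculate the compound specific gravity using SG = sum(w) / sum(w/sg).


Sum of weights = 152.1
Volume contributions:
  polymer: 100/0.96 = 104.1667
  filler: 36.0/2.25 = 16.0000
  plasticizer: 10.1/1.04 = 9.7115
  zinc oxide: 6.0/5.6 = 1.0714
Sum of volumes = 130.9496
SG = 152.1 / 130.9496 = 1.162

SG = 1.162


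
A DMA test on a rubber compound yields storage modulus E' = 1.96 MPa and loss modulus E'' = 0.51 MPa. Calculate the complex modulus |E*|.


|E*| = sqrt(E'^2 + E''^2)
= sqrt(1.96^2 + 0.51^2)
= sqrt(3.8416 + 0.2601)
= 2.025 MPa

2.025 MPa


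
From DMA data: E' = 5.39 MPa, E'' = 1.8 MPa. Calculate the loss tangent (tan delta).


tan delta = E'' / E'
= 1.8 / 5.39
= 0.334

tan delta = 0.334


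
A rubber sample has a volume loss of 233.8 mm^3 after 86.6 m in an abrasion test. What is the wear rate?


Rate = volume_loss / distance
= 233.8 / 86.6
= 2.7 mm^3/m

2.7 mm^3/m


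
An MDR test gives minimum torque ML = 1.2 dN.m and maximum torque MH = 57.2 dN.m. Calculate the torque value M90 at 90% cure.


M90 = ML + 0.9 * (MH - ML)
M90 = 1.2 + 0.9 * (57.2 - 1.2)
M90 = 1.2 + 0.9 * 56.0
M90 = 51.6 dN.m

51.6 dN.m


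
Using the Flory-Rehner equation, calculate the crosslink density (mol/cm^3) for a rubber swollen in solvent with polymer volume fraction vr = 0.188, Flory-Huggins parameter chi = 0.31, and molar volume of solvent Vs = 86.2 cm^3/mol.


ln(1 - vr) = ln(1 - 0.188) = -0.2083
Numerator = -((-0.2083) + 0.188 + 0.31 * 0.188^2) = 0.0093
Denominator = 86.2 * (0.188^(1/3) - 0.188/2) = 41.2782
nu = 0.0093 / 41.2782 = 2.2526e-04 mol/cm^3

2.2526e-04 mol/cm^3


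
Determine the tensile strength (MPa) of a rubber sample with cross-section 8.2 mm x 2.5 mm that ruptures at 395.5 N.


Area = width * thickness = 8.2 * 2.5 = 20.5 mm^2
TS = force / area = 395.5 / 20.5 = 19.29 MPa

19.29 MPa


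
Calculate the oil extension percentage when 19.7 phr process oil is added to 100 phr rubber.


Oil % = oil / (100 + oil) * 100
= 19.7 / (100 + 19.7) * 100
= 19.7 / 119.7 * 100
= 16.46%

16.46%


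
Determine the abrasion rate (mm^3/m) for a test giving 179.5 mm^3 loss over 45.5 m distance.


Rate = volume_loss / distance
= 179.5 / 45.5
= 3.945 mm^3/m

3.945 mm^3/m


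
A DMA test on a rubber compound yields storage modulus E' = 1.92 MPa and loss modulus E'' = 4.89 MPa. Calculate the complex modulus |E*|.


|E*| = sqrt(E'^2 + E''^2)
= sqrt(1.92^2 + 4.89^2)
= sqrt(3.6864 + 23.9121)
= 5.253 MPa

5.253 MPa


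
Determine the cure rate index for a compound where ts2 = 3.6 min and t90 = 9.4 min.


CRI = 100 / (t90 - ts2)
= 100 / (9.4 - 3.6)
= 100 / 5.8
= 17.24 min^-1

17.24 min^-1


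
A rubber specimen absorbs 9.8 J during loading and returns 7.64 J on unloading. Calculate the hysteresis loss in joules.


Hysteresis loss = loading - unloading
= 9.8 - 7.64
= 2.16 J

2.16 J


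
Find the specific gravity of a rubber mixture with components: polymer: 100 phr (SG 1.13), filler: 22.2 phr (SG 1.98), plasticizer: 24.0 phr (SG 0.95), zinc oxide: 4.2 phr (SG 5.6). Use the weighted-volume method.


Sum of weights = 150.4
Volume contributions:
  polymer: 100/1.13 = 88.4956
  filler: 22.2/1.98 = 11.2121
  plasticizer: 24.0/0.95 = 25.2632
  zinc oxide: 4.2/5.6 = 0.7500
Sum of volumes = 125.7209
SG = 150.4 / 125.7209 = 1.196

SG = 1.196


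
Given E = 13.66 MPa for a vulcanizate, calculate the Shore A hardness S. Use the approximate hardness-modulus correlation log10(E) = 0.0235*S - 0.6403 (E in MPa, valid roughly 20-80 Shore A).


log10(E) = 0.0235*S - 0.6403  =>  S = (log10(E) + 0.6403) / 0.0235
log10(13.66) = 1.135451
S = (1.135451 + 0.6403) / 0.0235 = 1.775751 / 0.0235
S = 75.6

Shore A = 75.6


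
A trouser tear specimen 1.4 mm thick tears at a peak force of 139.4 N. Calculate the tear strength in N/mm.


Tear strength = force / thickness
= 139.4 / 1.4
= 99.57 N/mm

99.57 N/mm


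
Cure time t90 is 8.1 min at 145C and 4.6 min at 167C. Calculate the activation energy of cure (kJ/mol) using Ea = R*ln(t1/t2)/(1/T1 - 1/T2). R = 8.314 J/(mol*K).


T1 = 418.15 K, T2 = 440.15 K
1/T1 - 1/T2 = 1.1953e-04
ln(t1/t2) = ln(8.1/4.6) = 0.5658
Ea = 8.314 * 0.5658 / 1.1953e-04 = 39354.0148 J/mol
Ea = 39.35 kJ/mol

39.35 kJ/mol


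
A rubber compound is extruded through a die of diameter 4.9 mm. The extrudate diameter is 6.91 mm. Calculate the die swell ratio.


Die swell ratio = D_extrudate / D_die
= 6.91 / 4.9
= 1.41

Die swell = 1.41


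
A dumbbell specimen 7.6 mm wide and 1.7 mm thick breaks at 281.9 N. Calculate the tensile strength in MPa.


Area = width * thickness = 7.6 * 1.7 = 12.92 mm^2
TS = force / area = 281.9 / 12.92 = 21.82 MPa

21.82 MPa


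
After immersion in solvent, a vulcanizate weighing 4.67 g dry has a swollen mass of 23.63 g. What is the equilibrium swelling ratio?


Q = W_swollen / W_dry
Q = 23.63 / 4.67
Q = 5.06

Q = 5.06


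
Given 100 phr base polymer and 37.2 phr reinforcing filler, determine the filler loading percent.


Filler % = filler / (rubber + filler) * 100
= 37.2 / (100 + 37.2) * 100
= 37.2 / 137.2 * 100
= 27.11%

27.11%


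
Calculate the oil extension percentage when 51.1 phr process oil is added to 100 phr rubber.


Oil % = oil / (100 + oil) * 100
= 51.1 / (100 + 51.1) * 100
= 51.1 / 151.1 * 100
= 33.82%

33.82%


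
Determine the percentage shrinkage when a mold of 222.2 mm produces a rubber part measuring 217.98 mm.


Shrinkage = (mold - part) / mold * 100
= (222.2 - 217.98) / 222.2 * 100
= 4.22 / 222.2 * 100
= 1.9%

1.9%


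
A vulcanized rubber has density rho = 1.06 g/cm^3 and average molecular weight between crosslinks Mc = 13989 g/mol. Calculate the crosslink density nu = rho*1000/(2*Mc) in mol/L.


nu = rho * 1000 / (2 * Mc)
nu = 1.06 * 1000 / (2 * 13989)
nu = 1060.0 / 27978
nu = 0.0379 mol/L

0.0379 mol/L


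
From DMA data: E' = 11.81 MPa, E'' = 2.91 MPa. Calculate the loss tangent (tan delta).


tan delta = E'' / E'
= 2.91 / 11.81
= 0.2464

tan delta = 0.2464


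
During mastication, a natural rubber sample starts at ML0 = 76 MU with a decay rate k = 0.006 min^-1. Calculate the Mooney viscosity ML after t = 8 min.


ML = ML0 * exp(-k * t)
ML = 76 * exp(-0.006 * 8)
ML = 76 * 0.9531
ML = 72.44 MU

72.44 MU


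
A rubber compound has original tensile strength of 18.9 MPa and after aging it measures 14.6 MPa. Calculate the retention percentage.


Retention = aged / original * 100
= 14.6 / 18.9 * 100
= 77.2%

77.2%


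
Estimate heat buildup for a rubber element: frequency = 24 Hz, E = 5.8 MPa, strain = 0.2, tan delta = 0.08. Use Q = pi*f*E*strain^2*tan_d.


Q = pi * f * E * strain^2 * tan_d
= pi * 24 * 5.8 * 0.2^2 * 0.08
= pi * 24 * 5.8 * 0.0400 * 0.08
= 1.3994

Q = 1.3994


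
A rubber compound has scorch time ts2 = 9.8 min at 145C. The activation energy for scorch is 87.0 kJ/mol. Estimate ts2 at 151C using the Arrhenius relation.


Convert temperatures: T1 = 145 + 273.15 = 418.15 K, T2 = 151 + 273.15 = 424.15 K
ts2_new = 9.8 * exp(87000 / 8.314 * (1/424.15 - 1/418.15))
1/T2 - 1/T1 = -3.3830e-05
ts2_new = 6.88 min

6.88 min


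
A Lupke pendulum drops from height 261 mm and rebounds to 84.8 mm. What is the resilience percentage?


Resilience = h_rebound / h_drop * 100
= 84.8 / 261 * 100
= 32.5%

32.5%


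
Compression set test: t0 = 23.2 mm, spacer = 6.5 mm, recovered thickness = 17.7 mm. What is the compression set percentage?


CS = (t0 - recovered) / (t0 - ts) * 100
= (23.2 - 17.7) / (23.2 - 6.5) * 100
= 5.5 / 16.7 * 100
= 32.9%

32.9%


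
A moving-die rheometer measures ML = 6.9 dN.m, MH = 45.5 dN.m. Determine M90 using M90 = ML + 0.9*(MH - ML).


M90 = ML + 0.9 * (MH - ML)
M90 = 6.9 + 0.9 * (45.5 - 6.9)
M90 = 6.9 + 0.9 * 38.6
M90 = 41.64 dN.m

41.64 dN.m


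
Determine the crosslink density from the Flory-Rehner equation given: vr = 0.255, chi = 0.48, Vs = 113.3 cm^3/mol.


ln(1 - vr) = ln(1 - 0.255) = -0.2944
Numerator = -((-0.2944) + 0.255 + 0.48 * 0.255^2) = 0.0082
Denominator = 113.3 * (0.255^(1/3) - 0.255/2) = 57.4015
nu = 0.0082 / 57.4015 = 1.4214e-04 mol/cm^3

1.4214e-04 mol/cm^3


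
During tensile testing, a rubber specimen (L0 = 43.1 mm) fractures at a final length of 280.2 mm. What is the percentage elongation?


Elongation = (Lf - L0) / L0 * 100
= (280.2 - 43.1) / 43.1 * 100
= 237.1 / 43.1 * 100
= 550.1%

550.1%


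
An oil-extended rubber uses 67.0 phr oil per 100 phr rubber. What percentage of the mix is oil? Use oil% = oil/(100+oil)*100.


Oil % = oil / (100 + oil) * 100
= 67.0 / (100 + 67.0) * 100
= 67.0 / 167.0 * 100
= 40.12%

40.12%


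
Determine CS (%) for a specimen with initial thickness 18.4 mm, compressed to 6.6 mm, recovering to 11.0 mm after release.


CS = (t0 - recovered) / (t0 - ts) * 100
= (18.4 - 11.0) / (18.4 - 6.6) * 100
= 7.4 / 11.8 * 100
= 62.7%

62.7%


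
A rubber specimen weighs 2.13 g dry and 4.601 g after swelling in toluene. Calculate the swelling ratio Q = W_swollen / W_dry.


Q = W_swollen / W_dry
Q = 4.601 / 2.13
Q = 2.16

Q = 2.16


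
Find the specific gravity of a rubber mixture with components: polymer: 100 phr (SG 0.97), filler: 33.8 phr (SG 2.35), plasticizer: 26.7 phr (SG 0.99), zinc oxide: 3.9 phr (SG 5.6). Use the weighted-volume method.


Sum of weights = 164.4
Volume contributions:
  polymer: 100/0.97 = 103.0928
  filler: 33.8/2.35 = 14.3830
  plasticizer: 26.7/0.99 = 26.9697
  zinc oxide: 3.9/5.6 = 0.6964
Sum of volumes = 145.1419
SG = 164.4 / 145.1419 = 1.133

SG = 1.133


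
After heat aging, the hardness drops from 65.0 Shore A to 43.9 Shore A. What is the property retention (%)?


Retention = aged / original * 100
= 43.9 / 65.0 * 100
= 67.5%

67.5%


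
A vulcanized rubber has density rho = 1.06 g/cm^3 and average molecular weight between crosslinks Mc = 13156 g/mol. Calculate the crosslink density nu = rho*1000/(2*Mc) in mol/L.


nu = rho * 1000 / (2 * Mc)
nu = 1.06 * 1000 / (2 * 13156)
nu = 1060.0 / 26312
nu = 0.0403 mol/L

0.0403 mol/L


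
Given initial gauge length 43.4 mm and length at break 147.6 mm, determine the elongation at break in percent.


Elongation = (Lf - L0) / L0 * 100
= (147.6 - 43.4) / 43.4 * 100
= 104.2 / 43.4 * 100
= 240.1%

240.1%


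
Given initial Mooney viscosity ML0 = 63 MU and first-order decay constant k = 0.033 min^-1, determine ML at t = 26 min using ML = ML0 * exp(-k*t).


ML = ML0 * exp(-k * t)
ML = 63 * exp(-0.033 * 26)
ML = 63 * 0.4240
ML = 26.71 MU

26.71 MU


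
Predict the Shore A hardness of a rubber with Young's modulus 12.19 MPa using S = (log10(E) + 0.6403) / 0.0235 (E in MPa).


log10(E) = 0.0235*S - 0.6403  =>  S = (log10(E) + 0.6403) / 0.0235
log10(12.19) = 1.086004
S = (1.086004 + 0.6403) / 0.0235 = 1.726304 / 0.0235
S = 73.5

Shore A = 73.5


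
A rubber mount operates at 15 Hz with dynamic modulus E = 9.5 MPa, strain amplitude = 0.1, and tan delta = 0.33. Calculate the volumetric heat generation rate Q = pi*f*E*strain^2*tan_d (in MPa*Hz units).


Q = pi * f * E * strain^2 * tan_d
= pi * 15 * 9.5 * 0.1^2 * 0.33
= pi * 15 * 9.5 * 0.0100 * 0.33
= 1.4773

Q = 1.4773


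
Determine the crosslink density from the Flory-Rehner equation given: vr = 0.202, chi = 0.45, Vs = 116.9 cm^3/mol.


ln(1 - vr) = ln(1 - 0.202) = -0.2256
Numerator = -((-0.2256) + 0.202 + 0.45 * 0.202^2) = 0.0053
Denominator = 116.9 * (0.202^(1/3) - 0.202/2) = 56.7838
nu = 0.0053 / 56.7838 = 9.3070e-05 mol/cm^3

9.3070e-05 mol/cm^3


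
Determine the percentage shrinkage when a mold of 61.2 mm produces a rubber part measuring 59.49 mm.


Shrinkage = (mold - part) / mold * 100
= (61.2 - 59.49) / 61.2 * 100
= 1.71 / 61.2 * 100
= 2.79%

2.79%


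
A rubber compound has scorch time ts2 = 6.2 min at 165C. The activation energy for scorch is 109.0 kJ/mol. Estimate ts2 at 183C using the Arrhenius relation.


Convert temperatures: T1 = 165 + 273.15 = 438.15 K, T2 = 183 + 273.15 = 456.15 K
ts2_new = 6.2 * exp(109000 / 8.314 * (1/456.15 - 1/438.15))
1/T2 - 1/T1 = -9.0062e-05
ts2_new = 1.9 min

1.9 min
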